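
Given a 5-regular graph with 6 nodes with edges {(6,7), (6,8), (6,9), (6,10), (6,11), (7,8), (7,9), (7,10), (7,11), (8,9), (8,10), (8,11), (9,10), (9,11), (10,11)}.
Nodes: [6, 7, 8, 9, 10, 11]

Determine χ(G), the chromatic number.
χ(G) = 6

Clique number ω(G) = 6 (lower bound: χ ≥ ω).
The clique on [6, 7, 8, 9, 10, 11] has size 6, forcing χ ≥ 6, and the coloring below uses 6 colors, so χ(G) = 6.
A valid 6-coloring: color 1: [8]; color 2: [9]; color 3: [11]; color 4: [7]; color 5: [10]; color 6: [6].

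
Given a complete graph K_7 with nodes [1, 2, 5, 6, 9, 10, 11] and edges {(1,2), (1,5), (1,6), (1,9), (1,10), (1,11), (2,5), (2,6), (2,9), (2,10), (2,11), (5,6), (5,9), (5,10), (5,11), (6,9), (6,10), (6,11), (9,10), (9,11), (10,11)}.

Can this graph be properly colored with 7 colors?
Yes, G is 7-colorable

A valid 7-coloring: color 1: [11]; color 2: [10]; color 3: [1]; color 4: [2]; color 5: [9]; color 6: [6]; color 7: [5].
(χ(G) = 7 ≤ 7.)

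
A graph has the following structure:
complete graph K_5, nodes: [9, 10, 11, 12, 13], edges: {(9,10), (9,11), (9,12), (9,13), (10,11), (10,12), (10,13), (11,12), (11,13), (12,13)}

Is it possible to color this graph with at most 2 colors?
No, G is not 2-colorable

The clique on vertices [9, 10, 11, 12, 13] has size 5 > 2, so it alone needs 5 colors.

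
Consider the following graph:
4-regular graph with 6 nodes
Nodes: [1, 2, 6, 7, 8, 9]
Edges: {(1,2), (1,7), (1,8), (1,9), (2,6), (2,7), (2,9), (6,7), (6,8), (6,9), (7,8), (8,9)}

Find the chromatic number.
χ(G) = 3

Clique number ω(G) = 3 (lower bound: χ ≥ ω).
The clique on [1, 8, 9] has size 3, forcing χ ≥ 3, and the coloring below uses 3 colors, so χ(G) = 3.
A valid 3-coloring: color 1: [1, 6]; color 2: [7, 9]; color 3: [2, 8].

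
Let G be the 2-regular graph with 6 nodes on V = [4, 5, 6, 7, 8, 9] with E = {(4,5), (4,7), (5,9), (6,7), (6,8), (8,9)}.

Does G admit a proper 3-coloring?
A valid 3-coloring: color 1: [5, 7, 8]; color 2: [4, 6, 9].
(χ(G) = 2 ≤ 3.)

Yes, G is 3-colorable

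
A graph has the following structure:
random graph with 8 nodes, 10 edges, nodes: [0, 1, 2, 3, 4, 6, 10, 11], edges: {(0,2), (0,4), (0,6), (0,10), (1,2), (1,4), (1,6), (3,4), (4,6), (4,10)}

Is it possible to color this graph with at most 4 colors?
Yes, G is 4-colorable

A valid 4-coloring: color 1: [2, 4, 11]; color 2: [0, 1, 3]; color 3: [6, 10].
(χ(G) = 3 ≤ 4.)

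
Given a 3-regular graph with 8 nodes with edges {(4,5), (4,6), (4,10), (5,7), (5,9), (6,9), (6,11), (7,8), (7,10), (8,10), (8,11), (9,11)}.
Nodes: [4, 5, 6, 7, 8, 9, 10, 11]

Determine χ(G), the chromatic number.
Clique number ω(G) = 3 (lower bound: χ ≥ ω).
The clique on [7, 8, 10] has size 3, forcing χ ≥ 3, and the coloring below uses 3 colors, so χ(G) = 3.
A valid 3-coloring: color 1: [5, 6, 8]; color 2: [4, 7, 9]; color 3: [10, 11].

χ(G) = 3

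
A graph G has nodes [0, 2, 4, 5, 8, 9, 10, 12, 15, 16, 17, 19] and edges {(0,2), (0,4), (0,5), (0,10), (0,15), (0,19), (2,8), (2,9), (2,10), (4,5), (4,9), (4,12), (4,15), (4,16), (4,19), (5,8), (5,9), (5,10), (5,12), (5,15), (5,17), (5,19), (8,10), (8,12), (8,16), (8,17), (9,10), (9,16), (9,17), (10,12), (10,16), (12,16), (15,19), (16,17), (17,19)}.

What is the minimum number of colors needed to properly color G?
Clique number ω(G) = 5 (lower bound: χ ≥ ω).
The clique on [0, 4, 5, 15, 19] has size 5, forcing χ ≥ 5, and the coloring below uses 5 colors, so χ(G) = 5.
A valid 5-coloring: color 1: [2, 5, 16]; color 2: [4, 10, 17]; color 3: [0, 8, 9]; color 4: [12, 19]; color 5: [15].

χ(G) = 5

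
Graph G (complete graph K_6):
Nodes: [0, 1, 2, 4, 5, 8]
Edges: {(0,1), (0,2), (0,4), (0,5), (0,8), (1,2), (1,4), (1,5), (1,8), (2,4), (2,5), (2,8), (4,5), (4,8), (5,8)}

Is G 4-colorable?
No, G is not 4-colorable

The clique on vertices [0, 1, 2, 4, 5, 8] has size 6 > 4, so it alone needs 6 colors.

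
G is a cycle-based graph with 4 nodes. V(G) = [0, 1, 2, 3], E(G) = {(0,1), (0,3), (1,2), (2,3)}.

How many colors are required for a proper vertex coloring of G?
χ(G) = 2

Clique number ω(G) = 2 (lower bound: χ ≥ ω).
The graph is bipartite (no odd cycle), so 2 colors suffice: χ(G) = 2.
A valid 2-coloring: color 1: [1, 3]; color 2: [0, 2].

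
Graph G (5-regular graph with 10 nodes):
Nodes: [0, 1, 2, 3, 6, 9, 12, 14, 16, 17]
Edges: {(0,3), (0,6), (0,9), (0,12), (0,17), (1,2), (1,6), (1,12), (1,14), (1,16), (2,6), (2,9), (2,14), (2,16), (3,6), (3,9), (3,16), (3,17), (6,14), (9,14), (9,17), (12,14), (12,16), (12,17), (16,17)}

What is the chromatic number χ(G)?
Clique number ω(G) = 4 (lower bound: χ ≥ ω).
The clique on [0, 3, 9, 17] has size 4, forcing χ ≥ 4, and the coloring below uses 4 colors, so χ(G) = 4.
A valid 4-coloring: color 1: [6, 17]; color 2: [0, 14, 16]; color 3: [1, 9]; color 4: [2, 3, 12].

χ(G) = 4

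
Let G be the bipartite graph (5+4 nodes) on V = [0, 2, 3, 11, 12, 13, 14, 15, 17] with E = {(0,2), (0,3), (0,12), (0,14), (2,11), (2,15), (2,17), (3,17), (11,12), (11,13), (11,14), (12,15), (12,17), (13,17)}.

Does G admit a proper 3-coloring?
Yes, G is 3-colorable

A valid 3-coloring: color 1: [2, 3, 12, 13, 14]; color 2: [0, 11, 15, 17].
(χ(G) = 2 ≤ 3.)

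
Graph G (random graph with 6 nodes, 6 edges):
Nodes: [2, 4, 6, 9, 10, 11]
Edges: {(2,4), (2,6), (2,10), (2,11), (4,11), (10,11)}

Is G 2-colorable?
No, G is not 2-colorable

The clique on vertices [2, 10, 11] has size 3 > 2, so it alone needs 3 colors.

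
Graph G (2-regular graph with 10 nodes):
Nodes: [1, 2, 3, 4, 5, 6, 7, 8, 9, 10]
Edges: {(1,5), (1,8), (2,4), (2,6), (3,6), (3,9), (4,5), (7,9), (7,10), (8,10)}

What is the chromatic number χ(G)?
Clique number ω(G) = 2 (lower bound: χ ≥ ω).
The graph is bipartite (no odd cycle), so 2 colors suffice: χ(G) = 2.
A valid 2-coloring: color 1: [2, 3, 5, 7, 8]; color 2: [1, 4, 6, 9, 10].

χ(G) = 2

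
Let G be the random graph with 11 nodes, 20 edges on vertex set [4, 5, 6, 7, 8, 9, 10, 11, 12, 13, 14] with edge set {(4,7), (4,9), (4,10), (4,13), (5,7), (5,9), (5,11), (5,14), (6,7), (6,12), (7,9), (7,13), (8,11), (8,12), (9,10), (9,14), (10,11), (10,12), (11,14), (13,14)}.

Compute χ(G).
Clique number ω(G) = 3 (lower bound: χ ≥ ω).
The clique on [4, 7, 9] has size 3, forcing χ ≥ 3, and the coloring below uses 3 colors, so χ(G) = 3.
A valid 3-coloring: color 1: [7, 8, 10, 14]; color 2: [9, 11, 12, 13]; color 3: [4, 5, 6].

χ(G) = 3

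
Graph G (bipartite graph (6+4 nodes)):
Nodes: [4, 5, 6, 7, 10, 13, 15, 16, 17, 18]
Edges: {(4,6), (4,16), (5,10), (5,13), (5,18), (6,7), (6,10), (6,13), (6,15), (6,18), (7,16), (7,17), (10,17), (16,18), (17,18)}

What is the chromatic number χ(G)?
Clique number ω(G) = 2 (lower bound: χ ≥ ω).
The graph is bipartite (no odd cycle), so 2 colors suffice: χ(G) = 2.
A valid 2-coloring: color 1: [5, 6, 16, 17]; color 2: [4, 7, 10, 13, 15, 18].

χ(G) = 2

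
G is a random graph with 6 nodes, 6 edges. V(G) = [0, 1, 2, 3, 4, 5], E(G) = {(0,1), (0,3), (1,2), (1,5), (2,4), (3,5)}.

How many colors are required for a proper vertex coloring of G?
χ(G) = 2

Clique number ω(G) = 2 (lower bound: χ ≥ ω).
The graph is bipartite (no odd cycle), so 2 colors suffice: χ(G) = 2.
A valid 2-coloring: color 1: [1, 3, 4]; color 2: [0, 2, 5].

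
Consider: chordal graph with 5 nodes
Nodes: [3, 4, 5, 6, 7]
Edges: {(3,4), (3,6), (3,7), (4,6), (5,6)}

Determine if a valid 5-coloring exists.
A valid 5-coloring: color 1: [6, 7]; color 2: [3, 5]; color 3: [4].
(χ(G) = 3 ≤ 5.)

Yes, G is 5-colorable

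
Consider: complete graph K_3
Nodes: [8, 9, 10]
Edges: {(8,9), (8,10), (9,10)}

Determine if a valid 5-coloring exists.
Yes, G is 5-colorable

A valid 5-coloring: color 1: [9]; color 2: [8]; color 3: [10].
(χ(G) = 3 ≤ 5.)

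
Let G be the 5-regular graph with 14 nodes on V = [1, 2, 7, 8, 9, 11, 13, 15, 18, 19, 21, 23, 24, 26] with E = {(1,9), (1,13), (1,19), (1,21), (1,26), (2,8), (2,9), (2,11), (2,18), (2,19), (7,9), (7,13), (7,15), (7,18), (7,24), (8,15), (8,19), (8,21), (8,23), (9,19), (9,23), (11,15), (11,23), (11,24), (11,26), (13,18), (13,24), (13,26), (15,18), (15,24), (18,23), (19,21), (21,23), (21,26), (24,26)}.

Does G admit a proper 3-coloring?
Odd cycle [2, 8, 21, 1, 9] needs 3 colors (χ ≥ 3).
Vertex 19 is adjacent to every vertex of [1, 2, 8, 9, 21], which already need 3 colors among themselves, so 19 needs a new color (χ ≥ 4).
Hence χ(G) ≥ 4 > 3, so no proper 3-coloring exists.

No, G is not 3-colorable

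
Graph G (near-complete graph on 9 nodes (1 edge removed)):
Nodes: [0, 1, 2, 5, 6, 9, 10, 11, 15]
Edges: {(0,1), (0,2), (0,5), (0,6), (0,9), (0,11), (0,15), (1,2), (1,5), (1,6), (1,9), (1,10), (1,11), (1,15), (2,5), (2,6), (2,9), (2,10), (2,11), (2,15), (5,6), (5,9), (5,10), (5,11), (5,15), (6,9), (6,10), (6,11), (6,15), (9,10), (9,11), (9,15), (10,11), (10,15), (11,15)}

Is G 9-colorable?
Yes, G is 9-colorable

A valid 9-coloring: color 1: [2]; color 2: [15]; color 3: [1]; color 4: [9]; color 5: [5]; color 6: [11]; color 7: [6]; color 8: [0, 10].
(χ(G) = 8 ≤ 9.)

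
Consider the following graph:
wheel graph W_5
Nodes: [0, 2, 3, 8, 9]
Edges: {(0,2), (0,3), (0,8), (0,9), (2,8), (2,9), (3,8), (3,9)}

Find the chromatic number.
Clique number ω(G) = 3 (lower bound: χ ≥ ω).
The clique on [0, 2, 8] has size 3, forcing χ ≥ 3, and the coloring below uses 3 colors, so χ(G) = 3.
A valid 3-coloring: color 1: [0]; color 2: [8, 9]; color 3: [2, 3].

χ(G) = 3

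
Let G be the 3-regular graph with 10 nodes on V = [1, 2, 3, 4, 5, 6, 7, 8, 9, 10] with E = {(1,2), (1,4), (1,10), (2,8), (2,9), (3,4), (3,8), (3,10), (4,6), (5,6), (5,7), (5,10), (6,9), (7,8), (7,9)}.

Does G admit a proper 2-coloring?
No, G is not 2-colorable

Odd cycle [5, 7, 8, 3, 10] needs 3 colors (χ ≥ 3).
Hence χ(G) ≥ 3 > 2, so no proper 2-coloring exists.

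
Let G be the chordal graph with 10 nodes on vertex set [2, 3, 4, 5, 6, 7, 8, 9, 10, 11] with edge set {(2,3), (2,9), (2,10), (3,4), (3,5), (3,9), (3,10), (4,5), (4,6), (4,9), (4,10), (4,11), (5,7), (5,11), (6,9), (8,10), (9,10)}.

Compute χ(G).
χ(G) = 4

Clique number ω(G) = 4 (lower bound: χ ≥ ω).
The clique on [2, 3, 9, 10] has size 4, forcing χ ≥ 4, and the coloring below uses 4 colors, so χ(G) = 4.
A valid 4-coloring: color 1: [2, 4, 7, 8]; color 2: [5, 9]; color 3: [3, 6, 11]; color 4: [10].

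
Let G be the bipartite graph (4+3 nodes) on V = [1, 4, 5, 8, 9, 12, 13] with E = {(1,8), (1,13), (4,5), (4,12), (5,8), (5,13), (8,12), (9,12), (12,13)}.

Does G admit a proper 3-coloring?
Yes, G is 3-colorable

A valid 3-coloring: color 1: [1, 5, 12]; color 2: [4, 8, 9, 13].
(χ(G) = 2 ≤ 3.)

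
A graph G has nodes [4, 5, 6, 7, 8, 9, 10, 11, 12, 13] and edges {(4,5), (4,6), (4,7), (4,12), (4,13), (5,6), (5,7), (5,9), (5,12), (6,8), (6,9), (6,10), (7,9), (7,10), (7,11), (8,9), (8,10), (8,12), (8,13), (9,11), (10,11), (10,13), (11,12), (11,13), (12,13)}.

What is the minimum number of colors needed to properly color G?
Clique number ω(G) = 3 (lower bound: χ ≥ ω).
Suppose a proper 3-coloring c exists. The clique [4, 5, 6] takes 3 distinct colors; by symmetry let c(4) = 1, c(5) = 2, c(6) = 3.
- Vertex 7: neighbors [4, 5] already have colors [1, 2] ⇒ c(7) = 3.
- Vertex 12: neighbors [4, 5] already have colors [1, 2] ⇒ c(12) = 3.
- Vertex 13: neighbors [4, 12] already have colors [1, 3] ⇒ c(13) = 2.
- Vertex 8: neighbors [13, 6] already have colors [2, 3] ⇒ c(8) = 1.
- Vertex 9: neighbors [8, 5, 6] already have colors [1, 2, 3] — all 3 colors blocked. Contradiction.
The forced assignments end in a contradiction, so G has no proper 3-coloring (χ ≥ 4).
The coloring below uses 4 colors, so χ(G) = 4.
A valid 4-coloring: color 1: [9, 10, 12]; color 2: [5, 8, 11]; color 3: [6, 7, 13]; color 4: [4].

χ(G) = 4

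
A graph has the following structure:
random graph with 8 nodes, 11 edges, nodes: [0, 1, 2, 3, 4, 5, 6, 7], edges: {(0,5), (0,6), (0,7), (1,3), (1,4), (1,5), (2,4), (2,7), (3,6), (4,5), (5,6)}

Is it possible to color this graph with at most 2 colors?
No, G is not 2-colorable

The clique on vertices [0, 5, 6] has size 3 > 2, so it alone needs 3 colors.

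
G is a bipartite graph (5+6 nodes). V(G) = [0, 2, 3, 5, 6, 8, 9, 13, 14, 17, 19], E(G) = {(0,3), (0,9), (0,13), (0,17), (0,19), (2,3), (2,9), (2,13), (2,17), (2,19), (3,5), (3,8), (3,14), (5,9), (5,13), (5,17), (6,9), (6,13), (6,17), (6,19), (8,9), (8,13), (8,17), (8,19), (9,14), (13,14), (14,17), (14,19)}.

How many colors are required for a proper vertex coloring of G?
χ(G) = 2

Clique number ω(G) = 2 (lower bound: χ ≥ ω).
The graph is bipartite (no odd cycle), so 2 colors suffice: χ(G) = 2.
A valid 2-coloring: color 1: [3, 9, 13, 17, 19]; color 2: [0, 2, 5, 6, 8, 14].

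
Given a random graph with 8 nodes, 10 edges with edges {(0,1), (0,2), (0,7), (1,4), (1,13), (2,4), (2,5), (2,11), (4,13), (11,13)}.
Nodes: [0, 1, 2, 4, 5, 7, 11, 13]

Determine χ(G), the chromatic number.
χ(G) = 3

Clique number ω(G) = 3 (lower bound: χ ≥ ω).
The clique on [1, 4, 13] has size 3, forcing χ ≥ 3, and the coloring below uses 3 colors, so χ(G) = 3.
A valid 3-coloring: color 1: [2, 7, 13]; color 2: [0, 4, 5, 11]; color 3: [1].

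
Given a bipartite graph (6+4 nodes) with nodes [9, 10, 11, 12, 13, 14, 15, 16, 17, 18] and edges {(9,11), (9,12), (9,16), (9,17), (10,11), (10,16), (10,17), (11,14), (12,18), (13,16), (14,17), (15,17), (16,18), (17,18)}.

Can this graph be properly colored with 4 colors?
Yes, G is 4-colorable

A valid 4-coloring: color 1: [11, 12, 16, 17]; color 2: [9, 10, 13, 14, 15, 18].
(χ(G) = 2 ≤ 4.)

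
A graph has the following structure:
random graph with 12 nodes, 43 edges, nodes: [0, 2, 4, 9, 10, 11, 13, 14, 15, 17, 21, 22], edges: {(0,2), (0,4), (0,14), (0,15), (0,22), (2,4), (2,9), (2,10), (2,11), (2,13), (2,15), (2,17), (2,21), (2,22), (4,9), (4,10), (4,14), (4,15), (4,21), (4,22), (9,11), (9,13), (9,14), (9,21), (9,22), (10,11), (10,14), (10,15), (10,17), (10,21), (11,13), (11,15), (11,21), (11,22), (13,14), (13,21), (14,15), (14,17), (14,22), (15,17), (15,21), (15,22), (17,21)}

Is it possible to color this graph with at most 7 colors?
Yes, G is 7-colorable

A valid 7-coloring: color 1: [2, 14]; color 2: [13, 15]; color 3: [4, 11, 17]; color 4: [21, 22]; color 5: [0, 9, 10].
(χ(G) = 5 ≤ 7.)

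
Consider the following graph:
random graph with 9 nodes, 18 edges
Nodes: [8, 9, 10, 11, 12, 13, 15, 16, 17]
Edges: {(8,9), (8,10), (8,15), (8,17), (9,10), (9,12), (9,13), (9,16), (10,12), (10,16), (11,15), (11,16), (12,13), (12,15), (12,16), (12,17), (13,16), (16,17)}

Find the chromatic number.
χ(G) = 4

Clique number ω(G) = 4 (lower bound: χ ≥ ω).
The clique on [9, 10, 12, 16] has size 4, forcing χ ≥ 4, and the coloring below uses 4 colors, so χ(G) = 4.
A valid 4-coloring: color 1: [8, 16]; color 2: [11, 12]; color 3: [9, 15, 17]; color 4: [10, 13].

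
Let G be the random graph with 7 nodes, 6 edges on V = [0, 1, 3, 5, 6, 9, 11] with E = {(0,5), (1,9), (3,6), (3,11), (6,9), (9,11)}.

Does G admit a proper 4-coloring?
A valid 4-coloring: color 1: [0, 3, 9]; color 2: [1, 5, 6, 11].
(χ(G) = 2 ≤ 4.)

Yes, G is 4-colorable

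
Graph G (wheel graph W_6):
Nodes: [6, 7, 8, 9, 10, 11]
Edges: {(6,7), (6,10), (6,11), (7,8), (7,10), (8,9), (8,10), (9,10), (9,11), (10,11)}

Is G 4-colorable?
A valid 4-coloring: color 1: [10]; color 2: [6, 8]; color 3: [7, 9]; color 4: [11].
(χ(G) = 4 ≤ 4.)

Yes, G is 4-colorable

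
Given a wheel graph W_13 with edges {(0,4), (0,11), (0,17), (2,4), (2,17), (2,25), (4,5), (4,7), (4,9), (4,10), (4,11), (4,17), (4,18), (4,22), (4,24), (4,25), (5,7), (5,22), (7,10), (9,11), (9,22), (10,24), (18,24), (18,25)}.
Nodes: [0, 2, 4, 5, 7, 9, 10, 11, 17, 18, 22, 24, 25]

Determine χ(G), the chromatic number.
Clique number ω(G) = 3 (lower bound: χ ≥ ω).
The clique on [0, 4, 17] has size 3, forcing χ ≥ 3, and the coloring below uses 3 colors, so χ(G) = 3.
A valid 3-coloring: color 1: [4]; color 2: [0, 2, 5, 9, 10, 18]; color 3: [7, 11, 17, 22, 24, 25].

χ(G) = 3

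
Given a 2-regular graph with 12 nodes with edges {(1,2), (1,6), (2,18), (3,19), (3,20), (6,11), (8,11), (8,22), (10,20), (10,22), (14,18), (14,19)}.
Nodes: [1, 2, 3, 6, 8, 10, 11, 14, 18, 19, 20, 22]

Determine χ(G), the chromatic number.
χ(G) = 2

Clique number ω(G) = 2 (lower bound: χ ≥ ω).
The graph is bipartite (no odd cycle), so 2 colors suffice: χ(G) = 2.
A valid 2-coloring: color 1: [2, 3, 6, 8, 10, 14]; color 2: [1, 11, 18, 19, 20, 22].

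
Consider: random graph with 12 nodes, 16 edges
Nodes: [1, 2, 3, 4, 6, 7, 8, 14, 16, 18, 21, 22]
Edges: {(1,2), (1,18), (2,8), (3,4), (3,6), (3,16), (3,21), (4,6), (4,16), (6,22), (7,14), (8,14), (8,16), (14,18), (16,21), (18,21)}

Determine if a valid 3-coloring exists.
Yes, G is 3-colorable

A valid 3-coloring: color 1: [3, 7, 8, 18, 22]; color 2: [1, 6, 14, 16]; color 3: [2, 4, 21].
(χ(G) = 3 ≤ 3.)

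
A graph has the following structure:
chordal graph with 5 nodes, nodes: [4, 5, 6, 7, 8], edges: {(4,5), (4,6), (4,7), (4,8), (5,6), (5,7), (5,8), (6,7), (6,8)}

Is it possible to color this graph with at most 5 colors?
Yes, G is 5-colorable

A valid 5-coloring: color 1: [6]; color 2: [5]; color 3: [4]; color 4: [7, 8].
(χ(G) = 4 ≤ 5.)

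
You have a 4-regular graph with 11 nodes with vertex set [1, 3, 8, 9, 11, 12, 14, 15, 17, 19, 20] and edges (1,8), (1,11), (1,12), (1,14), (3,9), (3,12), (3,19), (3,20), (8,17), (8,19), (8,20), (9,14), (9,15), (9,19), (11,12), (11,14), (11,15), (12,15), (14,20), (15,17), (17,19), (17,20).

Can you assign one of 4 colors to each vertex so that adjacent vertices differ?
Yes, G is 4-colorable

A valid 4-coloring: color 1: [8, 9, 11]; color 2: [1, 3, 15]; color 3: [12, 14, 17]; color 4: [19, 20].
(χ(G) = 4 ≤ 4.)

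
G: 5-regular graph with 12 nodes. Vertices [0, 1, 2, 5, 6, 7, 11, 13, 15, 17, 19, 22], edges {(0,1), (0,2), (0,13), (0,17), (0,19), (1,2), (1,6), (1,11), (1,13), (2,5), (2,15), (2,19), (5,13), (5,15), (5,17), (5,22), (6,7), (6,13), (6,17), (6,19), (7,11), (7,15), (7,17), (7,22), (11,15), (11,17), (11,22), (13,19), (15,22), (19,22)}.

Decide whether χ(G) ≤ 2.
No, G is not 2-colorable

The clique on vertices [7, 11, 15, 22] has size 4 > 2, so it alone needs 4 colors.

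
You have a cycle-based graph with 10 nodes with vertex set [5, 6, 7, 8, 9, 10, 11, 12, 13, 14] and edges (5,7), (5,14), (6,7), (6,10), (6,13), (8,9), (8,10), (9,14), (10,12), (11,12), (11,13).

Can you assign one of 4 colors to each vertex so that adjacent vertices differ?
Yes, G is 4-colorable

A valid 4-coloring: color 1: [5, 6, 8, 11]; color 2: [7, 9, 10, 13]; color 3: [12, 14].
(χ(G) = 3 ≤ 4.)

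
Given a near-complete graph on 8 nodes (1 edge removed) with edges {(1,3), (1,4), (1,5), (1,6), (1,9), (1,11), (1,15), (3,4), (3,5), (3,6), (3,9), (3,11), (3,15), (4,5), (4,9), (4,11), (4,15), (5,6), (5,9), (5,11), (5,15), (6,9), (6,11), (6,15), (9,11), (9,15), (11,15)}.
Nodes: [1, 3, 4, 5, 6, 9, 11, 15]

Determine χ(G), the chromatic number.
χ(G) = 7

Clique number ω(G) = 7 (lower bound: χ ≥ ω).
The clique on [1, 3, 4, 5, 9, 11, 15] has size 7, forcing χ ≥ 7, and the coloring below uses 7 colors, so χ(G) = 7.
A valid 7-coloring: color 1: [11]; color 2: [5]; color 3: [3]; color 4: [15]; color 5: [1]; color 6: [9]; color 7: [4, 6].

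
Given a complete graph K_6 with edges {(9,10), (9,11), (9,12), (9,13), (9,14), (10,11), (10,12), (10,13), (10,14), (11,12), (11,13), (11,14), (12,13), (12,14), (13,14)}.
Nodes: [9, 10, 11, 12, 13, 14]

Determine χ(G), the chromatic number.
Clique number ω(G) = 6 (lower bound: χ ≥ ω).
The clique on [9, 10, 11, 12, 13, 14] has size 6, forcing χ ≥ 6, and the coloring below uses 6 colors, so χ(G) = 6.
A valid 6-coloring: color 1: [14]; color 2: [10]; color 3: [9]; color 4: [12]; color 5: [13]; color 6: [11].

χ(G) = 6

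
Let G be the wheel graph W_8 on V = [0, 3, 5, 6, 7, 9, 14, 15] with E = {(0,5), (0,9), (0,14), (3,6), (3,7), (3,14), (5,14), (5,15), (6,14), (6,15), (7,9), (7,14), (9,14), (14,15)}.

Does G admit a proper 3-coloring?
Odd cycle [15, 5, 0, 9, 7, 3, 6] needs 3 colors (χ ≥ 3).
Vertex 14 is adjacent to every vertex of [0, 3, 5, 6, 7, 9, 15], which already need 3 colors among themselves, so 14 needs a new color (χ ≥ 4).
Hence χ(G) ≥ 4 > 3, so no proper 3-coloring exists.

No, G is not 3-colorable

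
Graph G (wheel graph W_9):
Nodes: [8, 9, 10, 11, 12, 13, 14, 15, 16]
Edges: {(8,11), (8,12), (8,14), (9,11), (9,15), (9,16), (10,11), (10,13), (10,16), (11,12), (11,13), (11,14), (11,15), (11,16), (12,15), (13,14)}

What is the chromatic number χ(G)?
Clique number ω(G) = 3 (lower bound: χ ≥ ω).
The clique on [8, 11, 12] has size 3, forcing χ ≥ 3, and the coloring below uses 3 colors, so χ(G) = 3.
A valid 3-coloring: color 1: [11]; color 2: [9, 10, 12, 14]; color 3: [8, 13, 15, 16].

χ(G) = 3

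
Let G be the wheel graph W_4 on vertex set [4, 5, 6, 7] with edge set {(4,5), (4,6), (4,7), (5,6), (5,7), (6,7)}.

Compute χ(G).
Clique number ω(G) = 4 (lower bound: χ ≥ ω).
The clique on [4, 5, 6, 7] has size 4, forcing χ ≥ 4, and the coloring below uses 4 colors, so χ(G) = 4.
A valid 4-coloring: color 1: [6]; color 2: [5]; color 3: [4]; color 4: [7].

χ(G) = 4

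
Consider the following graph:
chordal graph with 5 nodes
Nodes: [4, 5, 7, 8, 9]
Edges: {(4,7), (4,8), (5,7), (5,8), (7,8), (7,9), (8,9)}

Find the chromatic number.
χ(G) = 3

Clique number ω(G) = 3 (lower bound: χ ≥ ω).
The clique on [7, 8, 9] has size 3, forcing χ ≥ 3, and the coloring below uses 3 colors, so χ(G) = 3.
A valid 3-coloring: color 1: [8]; color 2: [7]; color 3: [4, 5, 9].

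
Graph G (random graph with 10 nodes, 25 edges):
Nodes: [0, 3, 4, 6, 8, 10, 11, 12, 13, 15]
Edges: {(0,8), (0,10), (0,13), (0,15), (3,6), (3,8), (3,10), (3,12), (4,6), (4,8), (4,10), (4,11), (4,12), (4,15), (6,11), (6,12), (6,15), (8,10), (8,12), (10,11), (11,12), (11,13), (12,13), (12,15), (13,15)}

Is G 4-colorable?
A valid 4-coloring: color 1: [10, 12]; color 2: [0, 3, 4]; color 3: [6, 8, 13]; color 4: [11, 15].
(χ(G) = 4 ≤ 4.)

Yes, G is 4-colorable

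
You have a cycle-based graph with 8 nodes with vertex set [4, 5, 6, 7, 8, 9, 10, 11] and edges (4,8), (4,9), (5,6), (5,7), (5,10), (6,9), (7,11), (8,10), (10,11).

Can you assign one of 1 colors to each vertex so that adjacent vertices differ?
No, G is not 1-colorable

Edge (4,8) forces its endpoints to differ, so 1 color is not enough.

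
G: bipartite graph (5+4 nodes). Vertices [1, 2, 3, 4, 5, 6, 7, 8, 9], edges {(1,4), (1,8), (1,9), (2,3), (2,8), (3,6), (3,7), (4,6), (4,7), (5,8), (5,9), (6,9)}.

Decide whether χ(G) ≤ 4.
A valid 4-coloring: color 1: [1, 2, 5, 6, 7]; color 2: [3, 4, 8, 9].
(χ(G) = 2 ≤ 4.)

Yes, G is 4-colorable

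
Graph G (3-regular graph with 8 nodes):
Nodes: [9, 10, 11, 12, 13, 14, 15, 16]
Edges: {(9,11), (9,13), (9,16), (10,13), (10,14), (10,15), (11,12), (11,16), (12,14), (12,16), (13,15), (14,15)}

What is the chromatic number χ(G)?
Clique number ω(G) = 3 (lower bound: χ ≥ ω).
The clique on [9, 11, 16] has size 3, forcing χ ≥ 3, and the coloring below uses 3 colors, so χ(G) = 3.
A valid 3-coloring: color 1: [11, 13, 14]; color 2: [9, 12, 15]; color 3: [10, 16].

χ(G) = 3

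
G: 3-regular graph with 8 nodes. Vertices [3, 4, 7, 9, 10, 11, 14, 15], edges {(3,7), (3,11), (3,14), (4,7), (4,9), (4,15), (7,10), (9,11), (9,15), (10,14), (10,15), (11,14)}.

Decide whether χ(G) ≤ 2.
The clique on vertices [3, 11, 14] has size 3 > 2, so it alone needs 3 colors.

No, G is not 2-colorable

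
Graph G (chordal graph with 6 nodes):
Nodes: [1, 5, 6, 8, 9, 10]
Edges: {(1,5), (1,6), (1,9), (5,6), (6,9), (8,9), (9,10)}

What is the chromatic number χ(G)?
Clique number ω(G) = 3 (lower bound: χ ≥ ω).
The clique on [1, 6, 9] has size 3, forcing χ ≥ 3, and the coloring below uses 3 colors, so χ(G) = 3.
A valid 3-coloring: color 1: [5, 9]; color 2: [6, 8, 10]; color 3: [1].

χ(G) = 3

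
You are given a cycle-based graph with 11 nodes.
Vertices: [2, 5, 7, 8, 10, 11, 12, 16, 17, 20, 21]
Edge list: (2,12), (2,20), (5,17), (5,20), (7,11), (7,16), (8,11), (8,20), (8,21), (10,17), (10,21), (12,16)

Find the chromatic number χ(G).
χ(G) = 3

Clique number ω(G) = 2 (lower bound: χ ≥ ω).
Odd cycle [2, 20, 8, 11, 7, 16, 12] needs 3 colors (χ ≥ 3).
The coloring below uses 3 colors, so χ(G) = 3.
A valid 3-coloring: color 1: [11, 12, 17, 20, 21]; color 2: [2, 5, 8, 10, 16]; color 3: [7].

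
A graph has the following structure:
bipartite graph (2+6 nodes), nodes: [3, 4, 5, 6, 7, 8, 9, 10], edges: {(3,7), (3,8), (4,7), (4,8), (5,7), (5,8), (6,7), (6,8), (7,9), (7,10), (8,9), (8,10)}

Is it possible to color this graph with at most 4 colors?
Yes, G is 4-colorable

A valid 4-coloring: color 1: [7, 8]; color 2: [3, 4, 5, 6, 9, 10].
(χ(G) = 2 ≤ 4.)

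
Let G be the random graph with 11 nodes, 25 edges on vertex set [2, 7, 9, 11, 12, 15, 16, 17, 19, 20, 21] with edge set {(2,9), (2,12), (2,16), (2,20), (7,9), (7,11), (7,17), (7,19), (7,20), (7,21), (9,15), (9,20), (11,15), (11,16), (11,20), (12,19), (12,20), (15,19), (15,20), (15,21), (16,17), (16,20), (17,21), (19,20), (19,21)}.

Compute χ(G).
χ(G) = 4

Clique number ω(G) = 3 (lower bound: χ ≥ ω).
Odd cycle [2, 16, 11, 15, 9] needs 3 colors (χ ≥ 3).
Vertex 20 is adjacent to every vertex of [2, 9, 11, 15, 16], which already need 3 colors among themselves, so 20 needs a new color (χ ≥ 4).
The coloring below uses 4 colors, so χ(G) = 4.
A valid 4-coloring: color 1: [20, 21]; color 2: [2, 7, 15]; color 3: [9, 16, 19]; color 4: [11, 12, 17].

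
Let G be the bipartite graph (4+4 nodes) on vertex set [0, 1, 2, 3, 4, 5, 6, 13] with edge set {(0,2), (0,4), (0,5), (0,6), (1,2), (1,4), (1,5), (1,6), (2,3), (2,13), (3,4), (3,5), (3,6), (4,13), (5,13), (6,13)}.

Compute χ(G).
χ(G) = 2

Clique number ω(G) = 2 (lower bound: χ ≥ ω).
The graph is bipartite (no odd cycle), so 2 colors suffice: χ(G) = 2.
A valid 2-coloring: color 1: [2, 4, 5, 6]; color 2: [0, 1, 3, 13].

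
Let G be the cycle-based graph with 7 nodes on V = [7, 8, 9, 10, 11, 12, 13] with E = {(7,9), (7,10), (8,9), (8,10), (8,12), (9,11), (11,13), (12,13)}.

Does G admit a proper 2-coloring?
Odd cycle [12, 13, 11, 9, 8] needs 3 colors (χ ≥ 3).
Hence χ(G) ≥ 3 > 2, so no proper 2-coloring exists.

No, G is not 2-colorable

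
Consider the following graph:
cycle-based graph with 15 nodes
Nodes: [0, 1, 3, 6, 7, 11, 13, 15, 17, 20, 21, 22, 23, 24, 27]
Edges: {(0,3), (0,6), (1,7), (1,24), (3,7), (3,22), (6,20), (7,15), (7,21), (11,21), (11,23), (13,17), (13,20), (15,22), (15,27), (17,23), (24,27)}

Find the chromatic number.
χ(G) = 3

Clique number ω(G) = 2 (lower bound: χ ≥ ω).
Odd cycle [27, 24, 1, 7, 15] needs 3 colors (χ ≥ 3).
The coloring below uses 3 colors, so χ(G) = 3.
A valid 3-coloring: color 1: [0, 7, 11, 17, 20, 22, 27]; color 2: [3, 6, 13, 15, 21, 23, 24]; color 3: [1].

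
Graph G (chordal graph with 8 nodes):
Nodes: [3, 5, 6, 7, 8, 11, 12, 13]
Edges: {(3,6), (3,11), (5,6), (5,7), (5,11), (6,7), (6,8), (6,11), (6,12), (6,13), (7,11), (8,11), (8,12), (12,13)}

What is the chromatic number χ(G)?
χ(G) = 4

Clique number ω(G) = 4 (lower bound: χ ≥ ω).
The clique on [5, 6, 7, 11] has size 4, forcing χ ≥ 4, and the coloring below uses 4 colors, so χ(G) = 4.
A valid 4-coloring: color 1: [6]; color 2: [11, 12]; color 3: [3, 7, 8, 13]; color 4: [5].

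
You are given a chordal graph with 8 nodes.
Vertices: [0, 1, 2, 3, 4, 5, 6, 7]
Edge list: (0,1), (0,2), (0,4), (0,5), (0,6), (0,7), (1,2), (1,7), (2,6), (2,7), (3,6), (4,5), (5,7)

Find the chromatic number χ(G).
χ(G) = 4

Clique number ω(G) = 4 (lower bound: χ ≥ ω).
The clique on [0, 1, 2, 7] has size 4, forcing χ ≥ 4, and the coloring below uses 4 colors, so χ(G) = 4.
A valid 4-coloring: color 1: [0, 3]; color 2: [2, 5]; color 3: [4, 6, 7]; color 4: [1].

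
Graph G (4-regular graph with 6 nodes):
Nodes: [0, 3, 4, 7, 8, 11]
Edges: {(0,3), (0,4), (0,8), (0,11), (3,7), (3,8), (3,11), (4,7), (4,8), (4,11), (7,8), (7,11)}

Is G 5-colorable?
Yes, G is 5-colorable

A valid 5-coloring: color 1: [3, 4]; color 2: [0, 7]; color 3: [8, 11].
(χ(G) = 3 ≤ 5.)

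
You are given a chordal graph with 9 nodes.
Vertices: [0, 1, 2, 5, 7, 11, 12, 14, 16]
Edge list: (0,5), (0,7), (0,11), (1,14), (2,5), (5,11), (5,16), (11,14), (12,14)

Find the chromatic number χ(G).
χ(G) = 3

Clique number ω(G) = 3 (lower bound: χ ≥ ω).
The clique on [0, 5, 11] has size 3, forcing χ ≥ 3, and the coloring below uses 3 colors, so χ(G) = 3.
A valid 3-coloring: color 1: [5, 7, 14]; color 2: [1, 2, 11, 12, 16]; color 3: [0].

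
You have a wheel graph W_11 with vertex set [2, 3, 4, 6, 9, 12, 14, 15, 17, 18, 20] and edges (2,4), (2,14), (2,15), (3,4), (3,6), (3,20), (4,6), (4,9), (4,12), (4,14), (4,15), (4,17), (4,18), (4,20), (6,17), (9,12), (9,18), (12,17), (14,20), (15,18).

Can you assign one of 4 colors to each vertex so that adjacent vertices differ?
A valid 4-coloring: color 1: [4]; color 2: [2, 6, 12, 18, 20]; color 3: [3, 9, 14, 15, 17].
(χ(G) = 3 ≤ 4.)

Yes, G is 4-colorable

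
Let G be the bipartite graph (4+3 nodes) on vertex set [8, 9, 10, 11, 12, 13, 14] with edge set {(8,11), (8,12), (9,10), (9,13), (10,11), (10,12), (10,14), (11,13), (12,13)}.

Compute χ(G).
χ(G) = 2

Clique number ω(G) = 2 (lower bound: χ ≥ ω).
The graph is bipartite (no odd cycle), so 2 colors suffice: χ(G) = 2.
A valid 2-coloring: color 1: [8, 10, 13]; color 2: [9, 11, 12, 14].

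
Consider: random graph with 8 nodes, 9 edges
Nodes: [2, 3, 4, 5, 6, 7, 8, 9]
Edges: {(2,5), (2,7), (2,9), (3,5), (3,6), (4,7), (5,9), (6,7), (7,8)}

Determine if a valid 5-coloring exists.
A valid 5-coloring: color 1: [5, 7]; color 2: [2, 4, 6, 8]; color 3: [3, 9].
(χ(G) = 3 ≤ 5.)

Yes, G is 5-colorable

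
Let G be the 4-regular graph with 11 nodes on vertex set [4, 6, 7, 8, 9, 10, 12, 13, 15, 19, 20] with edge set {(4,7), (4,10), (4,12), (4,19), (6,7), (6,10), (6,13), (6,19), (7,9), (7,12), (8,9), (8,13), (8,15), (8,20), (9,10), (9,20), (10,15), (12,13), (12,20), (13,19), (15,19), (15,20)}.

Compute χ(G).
χ(G) = 3

Clique number ω(G) = 3 (lower bound: χ ≥ ω).
The clique on [4, 7, 12] has size 3, forcing χ ≥ 3, and the coloring below uses 3 colors, so χ(G) = 3.
A valid 3-coloring: color 1: [4, 9, 13, 15]; color 2: [7, 10, 19, 20]; color 3: [6, 8, 12].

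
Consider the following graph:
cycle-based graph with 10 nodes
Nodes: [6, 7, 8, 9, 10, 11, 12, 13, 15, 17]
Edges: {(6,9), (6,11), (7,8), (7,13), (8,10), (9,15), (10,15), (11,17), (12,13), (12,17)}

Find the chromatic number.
χ(G) = 2

Clique number ω(G) = 2 (lower bound: χ ≥ ω).
The graph is bipartite (no odd cycle), so 2 colors suffice: χ(G) = 2.
A valid 2-coloring: color 1: [6, 8, 13, 15, 17]; color 2: [7, 9, 10, 11, 12].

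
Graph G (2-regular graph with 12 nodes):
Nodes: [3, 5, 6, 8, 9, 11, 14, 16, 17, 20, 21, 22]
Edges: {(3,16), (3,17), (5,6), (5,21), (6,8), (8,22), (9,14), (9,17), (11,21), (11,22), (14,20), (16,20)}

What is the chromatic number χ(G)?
Clique number ω(G) = 2 (lower bound: χ ≥ ω).
The graph is bipartite (no odd cycle), so 2 colors suffice: χ(G) = 2.
A valid 2-coloring: color 1: [3, 6, 9, 20, 21, 22]; color 2: [5, 8, 11, 14, 16, 17].

χ(G) = 2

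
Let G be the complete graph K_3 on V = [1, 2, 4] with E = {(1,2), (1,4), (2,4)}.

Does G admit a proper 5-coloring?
A valid 5-coloring: color 1: [2]; color 2: [4]; color 3: [1].
(χ(G) = 3 ≤ 5.)

Yes, G is 5-colorable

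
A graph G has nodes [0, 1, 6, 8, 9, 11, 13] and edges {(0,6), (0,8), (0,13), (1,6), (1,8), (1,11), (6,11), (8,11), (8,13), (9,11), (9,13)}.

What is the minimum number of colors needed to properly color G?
χ(G) = 3

Clique number ω(G) = 3 (lower bound: χ ≥ ω).
The clique on [0, 8, 13] has size 3, forcing χ ≥ 3, and the coloring below uses 3 colors, so χ(G) = 3.
A valid 3-coloring: color 1: [6, 8, 9]; color 2: [11, 13]; color 3: [0, 1].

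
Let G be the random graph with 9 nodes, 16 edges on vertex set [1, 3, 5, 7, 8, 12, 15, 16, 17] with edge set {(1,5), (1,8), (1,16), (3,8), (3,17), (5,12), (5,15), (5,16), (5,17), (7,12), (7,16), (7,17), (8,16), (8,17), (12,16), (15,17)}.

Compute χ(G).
Clique number ω(G) = 3 (lower bound: χ ≥ ω).
The clique on [1, 8, 16] has size 3, forcing χ ≥ 3, and the coloring below uses 3 colors, so χ(G) = 3.
A valid 3-coloring: color 1: [5, 7, 8]; color 2: [16, 17]; color 3: [1, 3, 12, 15].

χ(G) = 3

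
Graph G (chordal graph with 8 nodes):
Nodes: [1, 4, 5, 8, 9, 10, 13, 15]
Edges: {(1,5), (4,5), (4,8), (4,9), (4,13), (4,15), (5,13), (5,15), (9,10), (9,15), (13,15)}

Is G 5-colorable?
Yes, G is 5-colorable

A valid 5-coloring: color 1: [1, 4, 10]; color 2: [5, 8, 9]; color 3: [15]; color 4: [13].
(χ(G) = 4 ≤ 5.)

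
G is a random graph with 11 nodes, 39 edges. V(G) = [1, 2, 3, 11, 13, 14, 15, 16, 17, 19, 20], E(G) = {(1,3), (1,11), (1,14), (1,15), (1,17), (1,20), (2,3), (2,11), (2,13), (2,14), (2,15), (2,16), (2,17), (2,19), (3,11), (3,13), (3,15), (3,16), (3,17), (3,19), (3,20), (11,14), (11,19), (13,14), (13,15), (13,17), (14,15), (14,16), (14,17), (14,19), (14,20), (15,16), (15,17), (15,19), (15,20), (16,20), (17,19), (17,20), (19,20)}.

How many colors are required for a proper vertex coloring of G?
Clique number ω(G) = 5 (lower bound: χ ≥ ω).
The clique on [1, 3, 15, 17, 20] has size 5, forcing χ ≥ 5, and the coloring below uses 5 colors, so χ(G) = 5.
A valid 5-coloring: color 1: [11, 15]; color 2: [3, 14]; color 3: [16, 17]; color 4: [2, 20]; color 5: [1, 13, 19].

χ(G) = 5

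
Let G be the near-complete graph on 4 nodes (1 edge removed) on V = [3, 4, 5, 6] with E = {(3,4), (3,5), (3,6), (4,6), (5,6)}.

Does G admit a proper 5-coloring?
Yes, G is 5-colorable

A valid 5-coloring: color 1: [3]; color 2: [6]; color 3: [4, 5].
(χ(G) = 3 ≤ 5.)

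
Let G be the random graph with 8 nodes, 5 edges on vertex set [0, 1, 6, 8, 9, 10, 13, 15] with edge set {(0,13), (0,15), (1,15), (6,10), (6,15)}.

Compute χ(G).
Clique number ω(G) = 2 (lower bound: χ ≥ ω).
The graph is bipartite (no odd cycle), so 2 colors suffice: χ(G) = 2.
A valid 2-coloring: color 1: [8, 9, 10, 13, 15]; color 2: [0, 1, 6].

χ(G) = 2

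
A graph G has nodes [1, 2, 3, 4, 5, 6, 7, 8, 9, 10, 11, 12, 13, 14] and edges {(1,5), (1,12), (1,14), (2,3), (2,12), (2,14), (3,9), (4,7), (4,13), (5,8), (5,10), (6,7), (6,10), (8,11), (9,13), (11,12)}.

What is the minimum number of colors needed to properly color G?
χ(G) = 3

Clique number ω(G) = 2 (lower bound: χ ≥ ω).
Odd cycle [1, 14, 2, 3, 9, 13, 4, 7, 6, 10, 5] needs 3 colors (χ ≥ 3).
The coloring below uses 3 colors, so χ(G) = 3.
A valid 3-coloring: color 1: [3, 5, 7, 12, 13, 14]; color 2: [1, 2, 4, 8, 9, 10]; color 3: [6, 11].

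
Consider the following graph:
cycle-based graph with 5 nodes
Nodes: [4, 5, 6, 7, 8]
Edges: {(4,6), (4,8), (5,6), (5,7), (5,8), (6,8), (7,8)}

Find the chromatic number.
Clique number ω(G) = 3 (lower bound: χ ≥ ω).
The clique on [4, 6, 8] has size 3, forcing χ ≥ 3, and the coloring below uses 3 colors, so χ(G) = 3.
A valid 3-coloring: color 1: [8]; color 2: [6, 7]; color 3: [4, 5].

χ(G) = 3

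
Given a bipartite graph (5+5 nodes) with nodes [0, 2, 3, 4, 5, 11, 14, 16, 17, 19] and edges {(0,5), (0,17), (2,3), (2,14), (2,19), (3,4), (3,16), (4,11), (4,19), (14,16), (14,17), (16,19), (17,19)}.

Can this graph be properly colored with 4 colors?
A valid 4-coloring: color 1: [0, 3, 11, 14, 19]; color 2: [2, 4, 5, 16, 17].
(χ(G) = 2 ≤ 4.)

Yes, G is 4-colorable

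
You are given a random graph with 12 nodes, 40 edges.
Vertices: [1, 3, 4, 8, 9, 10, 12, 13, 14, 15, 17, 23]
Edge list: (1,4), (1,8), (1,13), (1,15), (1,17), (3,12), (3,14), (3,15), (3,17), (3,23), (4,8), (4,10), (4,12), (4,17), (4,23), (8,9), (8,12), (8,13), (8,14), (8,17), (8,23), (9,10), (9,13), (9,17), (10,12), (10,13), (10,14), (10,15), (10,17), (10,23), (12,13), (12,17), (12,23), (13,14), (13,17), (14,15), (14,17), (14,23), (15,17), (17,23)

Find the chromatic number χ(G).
χ(G) = 5

Clique number ω(G) = 5 (lower bound: χ ≥ ω).
The clique on [4, 8, 12, 17, 23] has size 5, forcing χ ≥ 5, and the coloring below uses 5 colors, so χ(G) = 5.
A valid 5-coloring: color 1: [17]; color 2: [3, 8, 10]; color 3: [1, 9, 12, 14]; color 4: [13, 15, 23]; color 5: [4].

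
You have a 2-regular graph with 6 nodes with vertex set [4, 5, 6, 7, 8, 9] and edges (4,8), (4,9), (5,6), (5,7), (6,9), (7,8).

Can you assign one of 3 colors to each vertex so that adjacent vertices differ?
A valid 3-coloring: color 1: [4, 6, 7]; color 2: [5, 8, 9].
(χ(G) = 2 ≤ 3.)

Yes, G is 3-colorable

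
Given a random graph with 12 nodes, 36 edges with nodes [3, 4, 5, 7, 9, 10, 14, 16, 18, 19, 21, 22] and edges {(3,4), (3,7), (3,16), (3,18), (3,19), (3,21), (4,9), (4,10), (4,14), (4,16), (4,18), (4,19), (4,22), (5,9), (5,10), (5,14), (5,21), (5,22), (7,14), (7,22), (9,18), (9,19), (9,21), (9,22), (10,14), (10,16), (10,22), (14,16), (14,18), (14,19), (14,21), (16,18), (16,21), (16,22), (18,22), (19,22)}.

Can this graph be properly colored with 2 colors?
The clique on vertices [4, 10, 14, 16] has size 4 > 2, so it alone needs 4 colors.

No, G is not 2-colorable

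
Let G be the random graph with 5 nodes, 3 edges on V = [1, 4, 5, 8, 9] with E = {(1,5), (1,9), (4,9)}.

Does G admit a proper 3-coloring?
A valid 3-coloring: color 1: [1, 4, 8]; color 2: [5, 9].
(χ(G) = 2 ≤ 3.)

Yes, G is 3-colorable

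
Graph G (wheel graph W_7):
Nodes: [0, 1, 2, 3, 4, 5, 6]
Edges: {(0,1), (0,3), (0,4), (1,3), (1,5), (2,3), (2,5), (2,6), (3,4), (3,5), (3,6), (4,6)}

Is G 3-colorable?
A valid 3-coloring: color 1: [3]; color 2: [1, 2, 4]; color 3: [0, 5, 6].
(χ(G) = 3 ≤ 3.)

Yes, G is 3-colorable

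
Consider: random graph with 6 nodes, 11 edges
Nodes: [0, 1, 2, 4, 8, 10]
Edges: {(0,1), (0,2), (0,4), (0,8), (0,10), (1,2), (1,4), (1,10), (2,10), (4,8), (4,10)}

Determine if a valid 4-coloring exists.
A valid 4-coloring: color 1: [0]; color 2: [1, 8]; color 3: [2, 4]; color 4: [10].
(χ(G) = 4 ≤ 4.)

Yes, G is 4-colorable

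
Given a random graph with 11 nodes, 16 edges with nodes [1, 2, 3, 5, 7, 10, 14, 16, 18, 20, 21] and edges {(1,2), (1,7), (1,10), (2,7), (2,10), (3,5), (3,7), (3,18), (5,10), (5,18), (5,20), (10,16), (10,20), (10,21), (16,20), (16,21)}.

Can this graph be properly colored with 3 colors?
A valid 3-coloring: color 1: [7, 10, 14, 18]; color 2: [2, 5, 16]; color 3: [1, 3, 20, 21].
(χ(G) = 3 ≤ 3.)

Yes, G is 3-colorable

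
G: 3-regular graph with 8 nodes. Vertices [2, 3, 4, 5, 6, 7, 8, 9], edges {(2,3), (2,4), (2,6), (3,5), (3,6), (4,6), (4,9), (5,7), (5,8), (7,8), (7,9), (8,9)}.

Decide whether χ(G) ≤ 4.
A valid 4-coloring: color 1: [5, 6, 9]; color 2: [3, 4, 8]; color 3: [2, 7].
(χ(G) = 3 ≤ 4.)

Yes, G is 4-colorable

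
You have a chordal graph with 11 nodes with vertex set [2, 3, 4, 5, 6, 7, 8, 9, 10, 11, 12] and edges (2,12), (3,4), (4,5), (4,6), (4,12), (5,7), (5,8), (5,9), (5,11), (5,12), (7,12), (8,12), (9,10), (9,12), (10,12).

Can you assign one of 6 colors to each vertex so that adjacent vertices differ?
A valid 6-coloring: color 1: [3, 6, 11, 12]; color 2: [2, 5, 10]; color 3: [4, 7, 8, 9].
(χ(G) = 3 ≤ 6.)

Yes, G is 6-colorable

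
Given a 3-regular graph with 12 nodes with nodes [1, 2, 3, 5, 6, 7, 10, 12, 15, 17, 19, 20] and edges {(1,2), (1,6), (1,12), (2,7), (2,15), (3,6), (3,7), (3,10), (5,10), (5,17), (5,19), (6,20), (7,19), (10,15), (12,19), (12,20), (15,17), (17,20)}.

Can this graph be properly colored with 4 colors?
A valid 4-coloring: color 1: [2, 10, 19, 20]; color 2: [6, 7, 12, 17]; color 3: [1, 3, 5, 15].
(χ(G) = 3 ≤ 4.)

Yes, G is 4-colorable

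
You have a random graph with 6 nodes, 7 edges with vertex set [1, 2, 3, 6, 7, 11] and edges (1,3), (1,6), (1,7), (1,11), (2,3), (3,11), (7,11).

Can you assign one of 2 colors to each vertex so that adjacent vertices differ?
No, G is not 2-colorable

The clique on vertices [1, 3, 11] has size 3 > 2, so it alone needs 3 colors.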